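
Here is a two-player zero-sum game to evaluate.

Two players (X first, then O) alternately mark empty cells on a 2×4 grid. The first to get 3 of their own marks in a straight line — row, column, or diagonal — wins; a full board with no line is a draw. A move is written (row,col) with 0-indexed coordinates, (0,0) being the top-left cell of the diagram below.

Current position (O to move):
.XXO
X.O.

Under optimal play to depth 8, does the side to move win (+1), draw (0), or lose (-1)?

ply 1, O at .XXO/X.O. | (0,0)=+0→OXXO/X.O.*; (1,1)=-1→.XXO/XOO.; (1,3)=-1→.XXO/X.OO
ply 2, X at OXXO/X.O. | (1,1)=+0→OXXO/XXO.*; (1,3)=+0→OXXO/X.OX
ply 3, O at OXXO/XXO. | (1,3)=+0→OXXO/XXOO*
ply 4: OXXO/XXOO is terminal +0 (X); from .XXO/X.O. depth 8

value(.XXO/X.O., O) = 0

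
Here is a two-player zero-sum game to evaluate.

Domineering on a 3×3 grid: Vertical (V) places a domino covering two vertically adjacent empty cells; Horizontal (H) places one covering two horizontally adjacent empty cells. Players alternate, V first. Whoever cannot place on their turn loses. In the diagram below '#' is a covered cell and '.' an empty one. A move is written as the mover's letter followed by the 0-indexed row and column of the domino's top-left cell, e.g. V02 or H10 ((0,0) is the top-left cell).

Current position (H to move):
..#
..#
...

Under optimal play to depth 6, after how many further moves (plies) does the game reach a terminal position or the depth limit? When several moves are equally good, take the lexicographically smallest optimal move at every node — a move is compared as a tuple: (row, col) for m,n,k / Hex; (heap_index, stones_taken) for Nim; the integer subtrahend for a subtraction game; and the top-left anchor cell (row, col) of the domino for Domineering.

ply 1, H at ..#/..#/... | H00=-1→###/..#/...; H10=+1→..#/###/...*; H20=-1→..#/..#/##.; H21=-1→..#/..#/.##
ply 2: ..#/###/... is terminal -1 (V); from ..#/..#/... depth 6

PV length from [..#/..#/...]: 1 ply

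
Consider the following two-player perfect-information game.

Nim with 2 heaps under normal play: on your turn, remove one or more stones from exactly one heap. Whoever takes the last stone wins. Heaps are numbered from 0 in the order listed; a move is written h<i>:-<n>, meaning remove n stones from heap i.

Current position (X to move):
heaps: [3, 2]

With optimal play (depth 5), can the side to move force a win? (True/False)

[(3,2)] X move#1: h0:-1:+1/(2,2)*, h0:-2:-1/(1,2), h0:-3:-1/(0,2), h1:-1:-1/(3,1), h1:-2:-1/(3,0)
[(2,2)] O move#2: h0:-1:-1/(1,2)*, h0:-2:-1/(0,2), h1:-1:-1/(2,1), h1:-2:-1/(2,0)
[(1,2)] X move#3: h0:-1:-1/(0,2), h1:-1:+1/(1,1)*, h1:-2:-1/(1,0)
[(1,1)] O move#4: h0:-1:-1/(0,1)*, h1:-1:-1/(1,0)
[(0,1)] X move#5: h1:-1:+1/(0,0)*
[(0,0)] end (terminal -1, O#6); searched (3,2) to 5

X winning at [(3,2)]: True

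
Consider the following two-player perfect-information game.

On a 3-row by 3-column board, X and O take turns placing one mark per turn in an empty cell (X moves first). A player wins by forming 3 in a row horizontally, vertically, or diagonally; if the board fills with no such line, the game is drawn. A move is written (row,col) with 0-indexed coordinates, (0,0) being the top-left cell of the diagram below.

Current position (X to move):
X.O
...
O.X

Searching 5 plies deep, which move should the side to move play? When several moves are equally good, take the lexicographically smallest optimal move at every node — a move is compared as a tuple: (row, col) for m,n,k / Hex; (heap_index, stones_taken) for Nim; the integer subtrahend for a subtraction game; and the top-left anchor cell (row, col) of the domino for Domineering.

ply 1, X at X.O/.../O.X | (0,1)=-1→XXO/.../O.X; (1,0)=-1→X.O/X../O.X; (1,1)=+1→X.O/.X./O.X*; (1,2)=-1→X.O/..X/O.X; (2,1)=-1→X.O/.../OXX
ply 2: X.O/.X./O.X is terminal -1 (O); from X.O/.../O.X depth 5

X's best at [X.O/.../O.X]: (1,1)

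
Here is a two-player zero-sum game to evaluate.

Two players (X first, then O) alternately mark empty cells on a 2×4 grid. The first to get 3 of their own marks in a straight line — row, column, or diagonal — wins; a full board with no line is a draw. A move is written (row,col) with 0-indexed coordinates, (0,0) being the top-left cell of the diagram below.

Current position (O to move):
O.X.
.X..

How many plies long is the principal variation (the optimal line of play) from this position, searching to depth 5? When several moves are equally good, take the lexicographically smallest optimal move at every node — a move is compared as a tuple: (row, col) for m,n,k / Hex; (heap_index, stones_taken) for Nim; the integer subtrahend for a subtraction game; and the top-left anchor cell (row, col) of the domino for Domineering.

[O.X./.X..] O move#1: (0,1):-1/OOX./.X.., (0,3):-1/O.XO/.X.., (1,0):+0/O.X./OX..*, (1,2):+0/O.X./.XO., (1,3):+0/O.X./.X.O
[O.X./OX..] X move#2: (0,1):+0/OXX./OX..*, (0,3):+0/O.XX/OX.., (1,2):+0/O.X./OXX., (1,3):+0/O.X./OX.X
[OXX./OX..] O move#3: (0,3):+0/OXXO/OX..*, (1,2):-1/OXX./OXO., (1,3):-1/OXX./OX.O
[OXXO/OX..] X move#4: (1,2):+0/OXXO/OXX.*, (1,3):+0/OXXO/OX.X
[OXXO/OXX.] O move#5: (1,3):+0/OXXO/OXXO*
[OXXO/OXXO] end (terminal +0, X#6); searched O.X./.X.. to 5

PV length from [O.X./.X..]: 5 plies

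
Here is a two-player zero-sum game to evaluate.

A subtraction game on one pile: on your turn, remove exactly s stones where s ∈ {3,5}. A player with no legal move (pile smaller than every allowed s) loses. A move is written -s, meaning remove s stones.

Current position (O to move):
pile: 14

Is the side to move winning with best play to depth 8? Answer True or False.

[14] O move#1: -3:-1/11, -5:+1/9*
[9] X move#2: -3:-1/6*, -5:-1/4
[6] O move#3: -3:-1/3, -5:+1/1*
[1] end (terminal -1, X#4); searched 14 to 8

O winning at [14]: True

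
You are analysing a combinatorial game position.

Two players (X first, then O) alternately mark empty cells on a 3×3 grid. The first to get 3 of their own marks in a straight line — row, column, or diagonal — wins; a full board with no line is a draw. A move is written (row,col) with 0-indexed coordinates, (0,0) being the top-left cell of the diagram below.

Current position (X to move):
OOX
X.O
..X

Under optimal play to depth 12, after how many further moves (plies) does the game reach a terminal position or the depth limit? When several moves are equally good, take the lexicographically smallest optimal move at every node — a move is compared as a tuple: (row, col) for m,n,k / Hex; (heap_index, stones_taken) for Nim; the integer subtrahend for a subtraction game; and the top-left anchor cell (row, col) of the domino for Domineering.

p1 X@[OOX/X.O/..X]: (1,1)[OOX/XXO/..X]+0 (2,0)[OOX/X.O/X.X]+1* (2,1)[OOX/X.O/.XX]+0
p2 O@[OOX/X.O/X.X]: (1,1)[OOX/XOO/X.X]-1* (2,1)[OOX/X.O/XOX]-1
p3 X@[OOX/XOO/X.X]: (2,1)[OOX/XOO/XXX]+1*
p4 O@[OOX/XOO/XXX] terminal -1; root [OOX/X.O/..X] d12

PV length from [OOX/X.O/..X]: 3 plies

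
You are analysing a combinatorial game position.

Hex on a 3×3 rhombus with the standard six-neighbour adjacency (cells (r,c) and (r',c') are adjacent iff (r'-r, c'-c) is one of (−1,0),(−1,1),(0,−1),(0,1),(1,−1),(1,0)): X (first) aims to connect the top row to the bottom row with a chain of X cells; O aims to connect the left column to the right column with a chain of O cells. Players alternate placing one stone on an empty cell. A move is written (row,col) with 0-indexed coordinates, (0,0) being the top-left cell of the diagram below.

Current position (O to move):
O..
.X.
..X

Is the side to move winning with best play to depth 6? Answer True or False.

[O../.X./..X] O move#1: (0,1):-1/OO./.X./..X*, (0,2):-1/O.O/.X./..X, (1,0):-1/O../OX./..X, (1,2):-1/O../.XO/..X, (2,0):-1/O../.X./O.X, (2,1):-1/O../.X./.OX
[OO./.X./..X] X move#2: (0,2):+1/OOX/.X./..X*, (1,0):-1/OO./XX./..X, (1,2):-1/OO./.XX/..X, (2,0):-1/OO./.X./X.X, (2,1):-1/OO./.X./.XX
[OOX/.X./..X] O move#3: (1,0):-1/OOX/OX./..X*, (1,2):-1/OOX/.XO/..X, (2,0):-1/OOX/.X./O.X, (2,1):-1/OOX/.X./.OX
[OOX/OX./..X] X move#4: (1,2):+1/OOX/OXX/..X*, (2,0):+1/OOX/OX./X.X, (2,1):+1/OOX/OX./.XX
[OOX/OXX/..X] end (terminal -1, O#5); searched O../.X./..X to 6

O winning at [O../.X./..X]: False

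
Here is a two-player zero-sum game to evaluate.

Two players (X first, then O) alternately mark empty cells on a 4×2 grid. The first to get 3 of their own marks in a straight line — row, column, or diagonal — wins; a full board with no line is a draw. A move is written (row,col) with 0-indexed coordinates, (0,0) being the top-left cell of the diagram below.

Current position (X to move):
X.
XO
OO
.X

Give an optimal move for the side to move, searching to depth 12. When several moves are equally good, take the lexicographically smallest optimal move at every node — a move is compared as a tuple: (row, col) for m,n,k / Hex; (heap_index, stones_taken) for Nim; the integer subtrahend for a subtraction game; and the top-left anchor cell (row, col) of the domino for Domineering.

X's best at [X./XO/OO/.X]: (0,1)

p1 X@[X./XO/OO/.X]: (0,1)[XX/XO/OO/.X]+0* (3,0)[X./XO/OO/XX]-1
p2 O@[XX/XO/OO/.X]: (3,0)[XX/XO/OO/OX]+0*
p3 X@[XX/XO/OO/OX] terminal +0; root [X./XO/OO/.X] d12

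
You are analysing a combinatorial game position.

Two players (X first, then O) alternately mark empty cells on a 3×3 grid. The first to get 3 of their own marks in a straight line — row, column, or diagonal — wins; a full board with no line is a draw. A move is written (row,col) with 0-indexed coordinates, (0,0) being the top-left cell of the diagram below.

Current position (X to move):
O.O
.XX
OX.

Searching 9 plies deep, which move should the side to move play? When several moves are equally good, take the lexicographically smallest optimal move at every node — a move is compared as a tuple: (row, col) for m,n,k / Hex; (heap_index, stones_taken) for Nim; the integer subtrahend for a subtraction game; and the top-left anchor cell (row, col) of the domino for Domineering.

ply 1, X at O.O/.XX/OX. | (0,1)=+1→OXO/.XX/OX.*; (1,0)=+1→O.O/XXX/OX.; (2,2)=-1→O.O/.XX/OXX
ply 2: OXO/.XX/OX. is terminal -1 (O); from O.O/.XX/OX. depth 9

X's best at [O.O/.XX/OX.]: (0,1)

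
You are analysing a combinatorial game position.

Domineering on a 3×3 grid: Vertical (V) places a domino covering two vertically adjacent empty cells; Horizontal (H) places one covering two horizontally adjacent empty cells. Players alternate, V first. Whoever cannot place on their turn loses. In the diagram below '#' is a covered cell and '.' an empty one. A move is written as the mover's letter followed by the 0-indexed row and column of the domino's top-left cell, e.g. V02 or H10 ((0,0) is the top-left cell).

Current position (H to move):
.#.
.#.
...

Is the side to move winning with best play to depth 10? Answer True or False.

ply 1, H at .#./.#./... | H20=-1→.#./.#./##.*; H21=-1→.#./.#./.##
ply 2, V at .#./.#./##. | V00=+1→##./##./##.*; V02=+1→.##/.##/##.; V12=+1→.#./.##/###
ply 3: ##./##./##. is terminal -1 (H); from .#./.#./... depth 10

H winning at [.#./.#./...]: False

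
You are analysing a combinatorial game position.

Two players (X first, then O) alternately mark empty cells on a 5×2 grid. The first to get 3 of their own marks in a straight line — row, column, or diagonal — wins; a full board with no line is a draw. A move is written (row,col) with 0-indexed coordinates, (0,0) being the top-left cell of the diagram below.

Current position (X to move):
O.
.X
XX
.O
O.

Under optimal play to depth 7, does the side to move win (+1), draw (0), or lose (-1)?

value(O./.X/XX/.O/O., X) = +1

[O./.X/XX/.O/O.] X move#1: (0,1):+1/OX/.X/XX/.O/O.*, (1,0):+1/O./XX/XX/.O/O., (3,0):+1/O./.X/XX/XO/O., (4,1):+0/O./.X/XX/.O/OX
[OX/.X/XX/.O/O.] end (terminal -1, O#2); searched O./.X/XX/.O/O. to 7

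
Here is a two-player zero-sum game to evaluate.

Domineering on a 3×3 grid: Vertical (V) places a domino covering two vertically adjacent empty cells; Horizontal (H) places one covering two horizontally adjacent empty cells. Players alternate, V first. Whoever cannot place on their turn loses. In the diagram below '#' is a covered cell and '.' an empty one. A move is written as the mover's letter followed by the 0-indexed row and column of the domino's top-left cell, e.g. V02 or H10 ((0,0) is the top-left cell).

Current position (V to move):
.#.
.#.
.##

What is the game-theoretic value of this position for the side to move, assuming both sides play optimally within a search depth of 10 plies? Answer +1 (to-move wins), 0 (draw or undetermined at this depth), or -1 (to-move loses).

[.#./.#./.##] V move#1: V00:+1/##./##./.##*, V02:+1/.##/.##/.##, V10:+1/.#./##./###
[##./##./.##] end (terminal -1, H#2); searched .#./.#./.## to 10

value(.#./.#./.##, V) = +1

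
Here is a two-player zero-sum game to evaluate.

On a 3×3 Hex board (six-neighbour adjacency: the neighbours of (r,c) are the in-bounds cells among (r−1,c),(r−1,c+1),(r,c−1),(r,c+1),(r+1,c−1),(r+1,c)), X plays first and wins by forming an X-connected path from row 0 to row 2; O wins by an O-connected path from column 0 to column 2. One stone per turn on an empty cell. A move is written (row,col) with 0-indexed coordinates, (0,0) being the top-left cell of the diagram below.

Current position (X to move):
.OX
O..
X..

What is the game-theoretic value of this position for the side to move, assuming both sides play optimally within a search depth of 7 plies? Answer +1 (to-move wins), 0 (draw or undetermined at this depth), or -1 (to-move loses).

ply 1, X at .OX/O../X.. | (0,0)=+1→XOX/O../X..*; (1,1)=+1→.OX/OX./X..; (1,2)=+1→.OX/O.X/X..; (2,1)=+1→.OX/O../XX.; (2,2)=+1→.OX/O../X.X
ply 2, O at XOX/O../X.. | (1,1)=-1→XOX/OO./X..*; (1,2)=-1→XOX/O.O/X..; (2,1)=-1→XOX/O../XO.; (2,2)=-1→XOX/O../X.O
ply 3, X at XOX/OO./X.. | (1,2)=+1→XOX/OOX/X..*; (2,1)=-1→XOX/OO./XX.; (2,2)=-1→XOX/OO./X.X
ply 4, O at XOX/OOX/X.. | (2,1)=-1→XOX/OOX/XO.*; (2,2)=-1→XOX/OOX/X.O
ply 5, X at XOX/OOX/XO. | (2,2)=+1→XOX/OOX/XOX*
ply 6: XOX/OOX/XOX is terminal -1 (O); from .OX/O../X.. depth 7

value(.OX/O../X.., X) = +1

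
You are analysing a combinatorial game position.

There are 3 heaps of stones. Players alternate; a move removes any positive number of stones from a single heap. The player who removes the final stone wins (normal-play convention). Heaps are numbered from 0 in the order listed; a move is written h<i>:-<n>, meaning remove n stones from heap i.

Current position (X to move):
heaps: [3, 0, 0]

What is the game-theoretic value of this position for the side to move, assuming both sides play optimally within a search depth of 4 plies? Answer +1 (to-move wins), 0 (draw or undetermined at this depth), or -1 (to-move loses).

value((3,0,0), X) = +1

[(3,0,0)] X move#1: h0:-1:-1/(2,0,0), h0:-2:-1/(1,0,0), h0:-3:+1/(0,0,0)*
[(0,0,0)] end (terminal -1, O#2); searched (3,0,0) to 4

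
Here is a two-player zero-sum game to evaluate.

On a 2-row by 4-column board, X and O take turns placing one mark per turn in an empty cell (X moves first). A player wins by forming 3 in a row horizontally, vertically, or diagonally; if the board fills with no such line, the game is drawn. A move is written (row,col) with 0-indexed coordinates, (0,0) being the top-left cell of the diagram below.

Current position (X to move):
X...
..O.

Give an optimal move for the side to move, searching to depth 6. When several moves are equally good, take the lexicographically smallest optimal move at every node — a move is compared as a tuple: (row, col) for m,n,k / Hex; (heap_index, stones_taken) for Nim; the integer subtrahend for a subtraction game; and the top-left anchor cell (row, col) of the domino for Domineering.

p1 X@[X.../..O.]: (0,1)[XX../..O.]+0* (0,2)[X.X./..O.]+0 (0,3)[X..X/..O.]-1 (1,0)[X.../X.O.]+0 (1,1)[X.../.XO.]+0 (1,3)[X.../..OX]+0
p2 O@[XX../..O.]: (0,2)[XXO./..O.]+0* (0,3)[XX.O/..O.]-1 (1,0)[XX../O.O.]-1 (1,1)[XX../.OO.]-1 (1,3)[XX../..OO]-1
p3 X@[XXO./..O.]: (0,3)[XXOX/..O.]-1 (1,0)[XXO./X.O.]+0* (1,1)[XXO./.XO.]+0 (1,3)[XXO./..OX]+0
p4 O@[XXO./X.O.]: (0,3)[XXOO/X.O.]+0* (1,1)[XXO./XOO.]+0 (1,3)[XXO./X.OO]+0
p5 X@[XXOO/X.O.]: (1,1)[XXOO/XXO.]+0* (1,3)[XXOO/X.OX]+0
p6 O@[XXOO/XXO.]: (1,3)[XXOO/XXOO]+0*
p7 X@[XXOO/XXOO] terminal +0; root [X.../..O.] d6

X's best at [X.../..O.]: (0,1)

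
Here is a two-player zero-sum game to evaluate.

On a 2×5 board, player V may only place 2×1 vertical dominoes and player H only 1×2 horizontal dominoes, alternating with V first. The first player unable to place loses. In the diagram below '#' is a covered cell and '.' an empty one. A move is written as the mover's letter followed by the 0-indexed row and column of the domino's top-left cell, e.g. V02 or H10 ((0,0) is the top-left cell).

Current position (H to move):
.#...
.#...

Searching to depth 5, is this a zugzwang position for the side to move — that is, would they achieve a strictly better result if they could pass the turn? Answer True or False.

zugzwang(.#.../.#..., H) = False

p1 H@[.#.../.#...]: H02[.###./.#...]-1* H03[.#.##/.#...]-1 H12[.#.../.###.]-1 H13[.#.../.#.##]-1
p2 V@[.###./.#...]: V00[####./##...]-1 V04[.####/.#..#]+1*
p3 H@[.####/.#..#]: H12[.####/.####]-1*
p4 V@[.####/.####]: V00[#####/#####]+1*
p5 H@[#####/#####] terminal -1; root [.#.../.#...] d5
suppose H passes — search the same position with V to move:
pass> p1 V@[.#.../.#...]: V00[##.../##...]-1 V02[.##../.##..]-1 V03[.#.#./.#.#.]+1* V04[.#..#/.#..#]-1
pass> p2 H@[.#.#./.#.#.] terminal -1; root [.#.../.#...] d5
for H: play -1, pass -1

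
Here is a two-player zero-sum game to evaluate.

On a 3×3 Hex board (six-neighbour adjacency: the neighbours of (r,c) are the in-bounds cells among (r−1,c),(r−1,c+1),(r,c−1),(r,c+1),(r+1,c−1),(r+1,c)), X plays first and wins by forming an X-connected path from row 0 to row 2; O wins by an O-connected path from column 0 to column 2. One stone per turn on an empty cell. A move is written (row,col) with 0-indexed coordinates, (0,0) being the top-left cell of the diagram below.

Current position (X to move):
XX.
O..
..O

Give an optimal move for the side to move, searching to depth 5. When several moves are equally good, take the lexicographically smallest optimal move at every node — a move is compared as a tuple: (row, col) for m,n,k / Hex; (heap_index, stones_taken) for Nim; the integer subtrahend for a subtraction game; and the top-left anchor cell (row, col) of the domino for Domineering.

ply 1, X at XX./O../..O | (0,2)=-1→XXX/O../..O; (1,1)=+1→XX./OX./..O*; (1,2)=-1→XX./O.X/..O; (2,0)=-1→XX./O../X.O; (2,1)=-1→XX./O../.XO
ply 2, O at XX./OX./..O | (0,2)=-1→XXO/OX./..O*; (1,2)=-1→XX./OXO/..O; (2,0)=-1→XX./OX./O.O; (2,1)=-1→XX./OX./.OO
ply 3, X at XXO/OX./..O | (1,2)=+1→XXO/OXX/..O*; (2,0)=+1→XXO/OX./X.O; (2,1)=+1→XXO/OX./.XO
ply 4, O at XXO/OXX/..O | (2,0)=-1→XXO/OXX/O.O*; (2,1)=-1→XXO/OXX/.OO
ply 5, X at XXO/OXX/O.O | (2,1)=+1→XXO/OXX/OXO*
ply 6: XXO/OXX/OXO is terminal -1 (O); from XX./O../..O depth 5

X's best at [XX./O../..O]: (1,1)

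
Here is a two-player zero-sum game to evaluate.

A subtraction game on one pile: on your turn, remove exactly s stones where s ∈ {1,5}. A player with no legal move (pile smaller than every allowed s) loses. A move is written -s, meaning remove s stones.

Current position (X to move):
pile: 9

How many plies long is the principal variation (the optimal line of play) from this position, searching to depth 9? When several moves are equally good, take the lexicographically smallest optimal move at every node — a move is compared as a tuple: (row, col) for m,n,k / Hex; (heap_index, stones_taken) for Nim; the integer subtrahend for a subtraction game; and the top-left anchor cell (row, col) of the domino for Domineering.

p1 X@[9]: -1[8]+1* -5[4]+1
p2 O@[8]: -1[7]-1* -5[3]-1
p3 X@[7]: -1[6]+1* -5[2]+1
p4 O@[6]: -1[5]-1* -5[1]-1
p5 X@[5]: -1[4]+1* -5[0]+1
p6 O@[4]: -1[3]-1*
p7 X@[3]: -1[2]+1*
p8 O@[2]: -1[1]-1*
p9 X@[1]: -1[0]+1*
p10 O@[0] terminal -1; root [9] d9

PV length from [9]: 9 plies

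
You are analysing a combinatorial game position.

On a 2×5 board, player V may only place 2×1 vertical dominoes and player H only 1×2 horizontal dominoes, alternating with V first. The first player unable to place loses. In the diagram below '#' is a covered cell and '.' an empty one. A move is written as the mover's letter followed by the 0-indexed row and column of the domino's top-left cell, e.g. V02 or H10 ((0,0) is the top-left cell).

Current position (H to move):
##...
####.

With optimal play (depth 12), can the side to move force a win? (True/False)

H winning at [##.../####.]: True

ply 1, H at ##.../####. | H02=-1→####./####.; H03=+1→##.##/####.*
ply 2: ##.##/####. is terminal -1 (V); from ##.../####. depth 12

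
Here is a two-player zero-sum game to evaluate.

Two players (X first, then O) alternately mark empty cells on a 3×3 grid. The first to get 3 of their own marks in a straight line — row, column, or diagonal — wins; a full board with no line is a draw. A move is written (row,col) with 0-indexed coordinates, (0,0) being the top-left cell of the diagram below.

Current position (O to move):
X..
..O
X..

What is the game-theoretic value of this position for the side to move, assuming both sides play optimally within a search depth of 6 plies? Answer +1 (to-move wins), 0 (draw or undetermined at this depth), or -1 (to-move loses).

value(X../..O/X.., O) = -1

p1 O@[X../..O/X..]: (0,1)[XO./..O/X..]-1* (0,2)[X.O/..O/X..]-1 (1,0)[X../O.O/X..]-1 (1,1)[X../.OO/X..]-1 (2,1)[X../..O/XO.]-1 (2,2)[X../..O/X.O]-1
p2 X@[XO./..O/X..]: (0,2)[XOX/..O/X..]+1* (1,0)[XO./X.O/X..]+1 (1,1)[XO./.XO/X..]+1 (2,1)[XO./..O/XX.]+1 (2,2)[XO./..O/X.X]+1
p3 O@[XOX/..O/X..]: (1,0)[XOX/O.O/X..]-1* (1,1)[XOX/.OO/X..]-1 (2,1)[XOX/..O/XO.]-1 (2,2)[XOX/..O/X.O]-1
p4 X@[XOX/O.O/X..]: (1,1)[XOX/OXO/X..]+1* (2,1)[XOX/O.O/XX.]-1 (2,2)[XOX/O.O/X.X]-1
p5 O@[XOX/OXO/X..] terminal -1; root [X../..O/X..] d6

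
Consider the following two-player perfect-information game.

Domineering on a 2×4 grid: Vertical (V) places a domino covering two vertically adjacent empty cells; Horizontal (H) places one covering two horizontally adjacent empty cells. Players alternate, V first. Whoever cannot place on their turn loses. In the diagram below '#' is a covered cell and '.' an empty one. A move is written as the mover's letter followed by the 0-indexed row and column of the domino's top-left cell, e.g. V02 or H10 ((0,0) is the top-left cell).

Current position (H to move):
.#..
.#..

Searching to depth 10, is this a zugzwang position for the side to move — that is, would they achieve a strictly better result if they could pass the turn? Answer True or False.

[.#../.#..] H move#1: H02:+1/.###/.#..*, H12:+1/.#../.###
[.###/.#..] V move#2: V00:-1/####/##..*
[####/##..] H move#3: H12:+1/####/####*
[####/####] end (terminal -1, V#4); searched .#../.#.. to 10
if H skipped the turn, V would face:
~ [.#../.#..] V move#1: V00:-1/##../##.., V02:+1/.##./.##.*, V03:+1/.#.#/.#.#
~ [.##./.##.] end (terminal -1, H#2); searched .#../.#.. to 10
compare (H): move=+1 vs pass=-1

zugzwang(.#../.#.., H) = False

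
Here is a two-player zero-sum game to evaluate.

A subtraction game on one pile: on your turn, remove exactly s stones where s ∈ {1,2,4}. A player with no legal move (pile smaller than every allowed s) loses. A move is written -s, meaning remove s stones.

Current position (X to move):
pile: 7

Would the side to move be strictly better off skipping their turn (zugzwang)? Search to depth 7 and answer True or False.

zugzwang(7, X) = False

ply 1, X at 7 | -1=+1→6*; -2=-1→5; -4=+1→3
ply 2, O at 6 | -1=-1→5*; -2=-1→4; -4=-1→2
ply 3, X at 5 | -1=-1→4; -2=+1→3*; -4=-1→1
ply 4, O at 3 | -1=-1→2*; -2=-1→1
ply 5, X at 2 | -1=-1→1; -2=+1→0*
ply 6: 0 is terminal -1 (O); from 7 depth 7
if X skipped the turn, O would face:
~ ply 1, O at 7 | -1=+1→6*; -2=-1→5; -4=+1→3
~ ply 2, X at 6 | -1=-1→5*; -2=-1→4; -4=-1→2
~ ply 3, O at 5 | -1=-1→4; -2=+1→3*; -4=-1→1
~ ply 4, X at 3 | -1=-1→2*; -2=-1→1
~ ply 5, O at 2 | -1=-1→1; -2=+1→0*
~ ply 6: 0 is terminal -1 (X); from 7 depth 7
compare (X): move=+1 vs pass=-1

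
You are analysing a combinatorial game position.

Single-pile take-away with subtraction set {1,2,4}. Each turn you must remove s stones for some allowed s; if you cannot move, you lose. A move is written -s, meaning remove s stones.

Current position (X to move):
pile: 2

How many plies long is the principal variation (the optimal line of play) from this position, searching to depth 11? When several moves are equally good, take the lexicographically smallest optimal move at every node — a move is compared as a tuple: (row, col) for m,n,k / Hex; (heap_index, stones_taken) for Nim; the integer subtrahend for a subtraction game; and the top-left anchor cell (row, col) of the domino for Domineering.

ply 1, X at 2 | -1=-1→1; -2=+1→0*
ply 2: 0 is terminal -1 (O); from 2 depth 11

PV length from [2]: 1 ply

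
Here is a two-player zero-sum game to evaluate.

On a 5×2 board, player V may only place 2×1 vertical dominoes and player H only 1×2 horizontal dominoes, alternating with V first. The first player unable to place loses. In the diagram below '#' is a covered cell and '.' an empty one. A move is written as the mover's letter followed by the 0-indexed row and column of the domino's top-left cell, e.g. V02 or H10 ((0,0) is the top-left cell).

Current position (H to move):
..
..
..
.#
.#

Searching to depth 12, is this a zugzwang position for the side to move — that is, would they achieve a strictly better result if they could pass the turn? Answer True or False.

ply 1, H at ../../../.#/.# | H00=-1→##/../../.#/.#; H10=+1→../##/../.#/.#*; H20=-1→../../##/.#/.#
ply 2, V at ../##/../.#/.# | V20=-1→../##/#./##/.#*; V30=-1→../##/../##/##
ply 3, H at ../##/#./##/.# | H00=+1→##/##/#./##/.#*
ply 4: ##/##/#./##/.# is terminal -1 (V); from ../../../.#/.# depth 12
if H skipped the turn, V would face:
~ ply 1, V at ../../../.#/.# | V00=+1→#./#./../.#/.#*; V01=+1→.#/.#/../.#/.#; V10=+1→../#./#./.#/.#; V11=+1→../.#/.#/.#/.#; V20=-1→../../#./##/.#; V30=-1→../../../##/##
~ ply 2, H at #./#./../.#/.# | H20=-1→#./#./##/.#/.#*
~ ply 3, V at #./#./##/.#/.# | V01=+1→##/##/##/.#/.#*; V30=+1→#./#./##/##/##
~ ply 4: ##/##/##/.#/.# is terminal -1 (H); from ../../../.#/.# depth 12
compare (H): move=+1 vs pass=-1

zugzwang(../../../.#/.#, H) = False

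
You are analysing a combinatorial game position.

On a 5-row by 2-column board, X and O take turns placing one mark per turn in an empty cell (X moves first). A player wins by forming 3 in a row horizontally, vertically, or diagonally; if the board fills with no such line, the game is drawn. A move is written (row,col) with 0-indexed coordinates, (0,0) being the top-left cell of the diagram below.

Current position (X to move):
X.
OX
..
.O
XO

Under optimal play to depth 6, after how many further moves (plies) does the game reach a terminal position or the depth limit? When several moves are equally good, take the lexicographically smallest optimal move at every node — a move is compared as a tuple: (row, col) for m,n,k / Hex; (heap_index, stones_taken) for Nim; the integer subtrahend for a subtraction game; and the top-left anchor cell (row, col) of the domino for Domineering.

PV length from [X./OX/../.O/XO]: 4 plies

[X./OX/../.O/XO] X move#1: (0,1):-1/XX/OX/../.O/XO, (2,0):-1/X./OX/X./.O/XO, (2,1):+0/X./OX/.X/.O/XO*, (3,0):-1/X./OX/../XO/XO
[X./OX/.X/.O/XO] O move#2: (0,1):+0/XO/OX/.X/.O/XO*, (2,0):-1/X./OX/OX/.O/XO, (3,0):-1/X./OX/.X/OO/XO
[XO/OX/.X/.O/XO] X move#3: (2,0):+0/XO/OX/XX/.O/XO*, (3,0):+0/XO/OX/.X/XO/XO
[XO/OX/XX/.O/XO] O move#4: (3,0):+0/XO/OX/XX/OO/XO*
[XO/OX/XX/OO/XO] end (terminal +0, X#5); searched X./OX/../.O/XO to 6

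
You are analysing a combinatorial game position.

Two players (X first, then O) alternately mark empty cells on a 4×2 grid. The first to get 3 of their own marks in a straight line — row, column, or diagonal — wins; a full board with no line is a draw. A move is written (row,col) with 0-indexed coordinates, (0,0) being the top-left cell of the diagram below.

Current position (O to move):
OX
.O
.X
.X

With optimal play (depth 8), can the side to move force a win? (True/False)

O winning at [OX/.O/.X/.X]: False

[OX/.O/.X/.X] O move#1: (1,0):+0/OX/OO/.X/.X*, (2,0):+0/OX/.O/OX/.X, (3,0):+0/OX/.O/.X/OX
[OX/OO/.X/.X] X move#2: (2,0):+0/OX/OO/XX/.X*, (3,0):-1/OX/OO/.X/XX
[OX/OO/XX/.X] O move#3: (3,0):+0/OX/OO/XX/OX*
[OX/OO/XX/OX] end (terminal +0, X#4); searched OX/.O/.X/.X to 8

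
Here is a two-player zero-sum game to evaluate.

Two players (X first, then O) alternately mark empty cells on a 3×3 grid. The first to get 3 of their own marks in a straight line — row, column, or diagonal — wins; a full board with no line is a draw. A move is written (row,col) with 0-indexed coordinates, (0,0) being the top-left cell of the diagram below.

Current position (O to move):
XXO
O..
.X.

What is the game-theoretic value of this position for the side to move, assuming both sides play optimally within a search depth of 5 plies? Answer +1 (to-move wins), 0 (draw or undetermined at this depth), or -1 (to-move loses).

p1 O@[XXO/O../.X.]: (1,1)[XXO/OO./.X.]+1* (1,2)[XXO/O.O/.X.]-1 (2,0)[XXO/O../OX.]-1 (2,2)[XXO/O../.XO]-1
p2 X@[XXO/OO./.X.]: (1,2)[XXO/OOX/.X.]-1* (2,0)[XXO/OO./XX.]-1 (2,2)[XXO/OO./.XX]-1
p3 O@[XXO/OOX/.X.]: (2,0)[XXO/OOX/OX.]+1* (2,2)[XXO/OOX/.XO]+0
p4 X@[XXO/OOX/OX.] terminal -1; root [XXO/O../.X.] d5

value(XXO/O../.X., O) = +1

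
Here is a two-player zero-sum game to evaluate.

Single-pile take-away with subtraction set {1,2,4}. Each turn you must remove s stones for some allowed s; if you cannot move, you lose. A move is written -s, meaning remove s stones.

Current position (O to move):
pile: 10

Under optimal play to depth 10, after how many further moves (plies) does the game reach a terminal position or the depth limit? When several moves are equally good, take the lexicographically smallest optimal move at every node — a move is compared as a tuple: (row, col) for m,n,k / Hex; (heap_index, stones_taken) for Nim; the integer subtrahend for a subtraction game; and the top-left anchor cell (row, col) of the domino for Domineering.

PV length from [10]: 7 plies

ply 1, O at 10 | -1=+1→9*; -2=-1→8; -4=+1→6
ply 2, X at 9 | -1=-1→8*; -2=-1→7; -4=-1→5
ply 3, O at 8 | -1=-1→7; -2=+1→6*; -4=-1→4
ply 4, X at 6 | -1=-1→5*; -2=-1→4; -4=-1→2
ply 5, O at 5 | -1=-1→4; -2=+1→3*; -4=-1→1
ply 6, X at 3 | -1=-1→2*; -2=-1→1
ply 7, O at 2 | -1=-1→1; -2=+1→0*
ply 8: 0 is terminal -1 (X); from 10 depth 10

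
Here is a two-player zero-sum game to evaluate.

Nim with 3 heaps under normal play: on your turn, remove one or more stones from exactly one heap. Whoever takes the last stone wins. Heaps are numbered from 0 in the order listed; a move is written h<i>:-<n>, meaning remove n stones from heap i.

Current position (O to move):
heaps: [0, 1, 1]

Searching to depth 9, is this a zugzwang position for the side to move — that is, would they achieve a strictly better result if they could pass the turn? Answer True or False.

zugzwang((0,1,1), O) = True

p1 O@[(0,1,1)]: h1:-1[(0,0,1)]-1* h2:-1[(0,1,0)]-1
p2 X@[(0,0,1)]: h2:-1[(0,0,0)]+1*
p3 O@[(0,0,0)] terminal -1; root [(0,1,1)] d9
pass branch (X moves first from the same position):
  | p1 X@[(0,1,1)]: h1:-1[(0,0,1)]-1* h2:-1[(0,1,0)]-1
  | p2 O@[(0,0,1)]: h2:-1[(0,0,0)]+1*
  | p3 X@[(0,0,0)] terminal -1; root [(0,1,1)] d9
O moving scores -1; O passing scores +1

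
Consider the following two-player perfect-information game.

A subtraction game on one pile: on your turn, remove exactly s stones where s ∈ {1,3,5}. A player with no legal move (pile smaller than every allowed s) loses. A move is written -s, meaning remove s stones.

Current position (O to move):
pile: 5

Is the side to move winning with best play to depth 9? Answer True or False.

O winning at [5]: True

[5] O move#1: -1:+1/4*, -3:+1/2, -5:+1/0
[4] X move#2: -1:-1/3*, -3:-1/1
[3] O move#3: -1:+1/2*, -3:+1/0
[2] X move#4: -1:-1/1*
[1] O move#5: -1:+1/0*
[0] end (terminal -1, X#6); searched 5 to 9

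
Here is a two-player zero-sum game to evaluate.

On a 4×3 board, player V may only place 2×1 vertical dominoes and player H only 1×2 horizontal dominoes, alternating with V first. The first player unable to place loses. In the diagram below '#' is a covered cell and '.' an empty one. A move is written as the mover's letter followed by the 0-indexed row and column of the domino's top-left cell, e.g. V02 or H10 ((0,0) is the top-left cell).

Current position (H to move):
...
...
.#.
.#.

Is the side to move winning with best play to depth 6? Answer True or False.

[.../.../.#./.#.] H move#1: H00:-1/##./.../.#./.#.*, H01:-1/.##/.../.#./.#., H10:-1/.../##./.#./.#., H11:-1/.../.##/.#./.#.
[##./.../.#./.#.] V move#2: V02:+1/###/..#/.#./.#.*, V10:+1/##./#../##./.#., V12:+1/##./..#/.##/.#., V20:+1/##./.../##./##., V22:+1/##./.../.##/.##
[###/..#/.#./.#.] H move#3: H10:-1/###/###/.#./.#.*
[###/###/.#./.#.] V move#4: V20:+1/###/###/##./##.*, V22:+1/###/###/.##/.##
[###/###/##./##.] end (terminal -1, H#5); searched .../.../.#./.#. to 6

H winning at [.../.../.#./.#.]: False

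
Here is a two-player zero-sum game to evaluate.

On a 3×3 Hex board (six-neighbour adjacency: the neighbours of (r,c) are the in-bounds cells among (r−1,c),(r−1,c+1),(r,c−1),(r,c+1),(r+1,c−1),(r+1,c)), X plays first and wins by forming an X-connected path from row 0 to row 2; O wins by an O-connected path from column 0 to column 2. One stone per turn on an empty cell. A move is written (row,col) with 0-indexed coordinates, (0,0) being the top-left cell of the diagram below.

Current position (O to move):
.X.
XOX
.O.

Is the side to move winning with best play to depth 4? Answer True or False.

O winning at [.X./XOX/.O.]: True

ply 1, O at .X./XOX/.O. | (0,0)=-1→OX./XOX/.O.; (0,2)=-1→.XO/XOX/.O.; (2,0)=+1→.X./XOX/OO.*; (2,2)=-1→.X./XOX/.OO
ply 2, X at .X./XOX/OO. | (0,0)=-1→XX./XOX/OO.*; (0,2)=-1→.XX/XOX/OO.; (2,2)=-1→.X./XOX/OOX
ply 3, O at XX./XOX/OO. | (0,2)=+1→XXO/XOX/OO.*; (2,2)=+1→XX./XOX/OOO
ply 4: XXO/XOX/OO. is terminal -1 (X); from .X./XOX/.O. depth 4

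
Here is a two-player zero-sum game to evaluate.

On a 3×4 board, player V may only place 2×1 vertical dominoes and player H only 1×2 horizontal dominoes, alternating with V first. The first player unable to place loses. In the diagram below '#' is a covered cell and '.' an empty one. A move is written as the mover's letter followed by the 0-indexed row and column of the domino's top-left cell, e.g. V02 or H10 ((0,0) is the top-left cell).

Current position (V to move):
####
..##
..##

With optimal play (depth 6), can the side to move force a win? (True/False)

p1 V@[####/..##/..##]: V10[####/#.##/#.##]+1* V11[####/.###/.###]+1
p2 H@[####/#.##/#.##] terminal -1; root [####/..##/..##] d6

V winning at [####/..##/..##]: True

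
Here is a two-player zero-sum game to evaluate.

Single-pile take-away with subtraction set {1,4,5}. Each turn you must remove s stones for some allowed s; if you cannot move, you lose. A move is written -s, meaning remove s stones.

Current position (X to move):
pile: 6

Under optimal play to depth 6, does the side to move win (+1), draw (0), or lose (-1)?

ply 1, X at 6 | -1=-1→5; -4=+1→2*; -5=-1→1
ply 2, O at 2 | -1=-1→1*
ply 3, X at 1 | -1=+1→0*
ply 4: 0 is terminal -1 (O); from 6 depth 6

value(6, X) = +1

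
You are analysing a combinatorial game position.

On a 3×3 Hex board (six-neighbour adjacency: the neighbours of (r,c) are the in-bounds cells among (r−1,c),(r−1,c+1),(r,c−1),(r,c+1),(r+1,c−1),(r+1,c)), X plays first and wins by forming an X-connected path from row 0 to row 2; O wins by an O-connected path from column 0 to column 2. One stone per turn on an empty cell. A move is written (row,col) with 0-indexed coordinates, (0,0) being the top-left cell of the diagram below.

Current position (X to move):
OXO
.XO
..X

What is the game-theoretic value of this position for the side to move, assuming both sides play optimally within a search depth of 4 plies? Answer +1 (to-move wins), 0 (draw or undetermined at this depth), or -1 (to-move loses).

value(OXO/.XO/..X, X) = +1

ply 1, X at OXO/.XO/..X | (1,0)=+1→OXO/XXO/..X*; (2,0)=+1→OXO/.XO/X.X; (2,1)=+1→OXO/.XO/.XX
ply 2, O at OXO/XXO/..X | (2,0)=-1→OXO/XXO/O.X*; (2,1)=-1→OXO/XXO/.OX
ply 3, X at OXO/XXO/O.X | (2,1)=+1→OXO/XXO/OXX*
ply 4: OXO/XXO/OXX is terminal -1 (O); from OXO/.XO/..X depth 4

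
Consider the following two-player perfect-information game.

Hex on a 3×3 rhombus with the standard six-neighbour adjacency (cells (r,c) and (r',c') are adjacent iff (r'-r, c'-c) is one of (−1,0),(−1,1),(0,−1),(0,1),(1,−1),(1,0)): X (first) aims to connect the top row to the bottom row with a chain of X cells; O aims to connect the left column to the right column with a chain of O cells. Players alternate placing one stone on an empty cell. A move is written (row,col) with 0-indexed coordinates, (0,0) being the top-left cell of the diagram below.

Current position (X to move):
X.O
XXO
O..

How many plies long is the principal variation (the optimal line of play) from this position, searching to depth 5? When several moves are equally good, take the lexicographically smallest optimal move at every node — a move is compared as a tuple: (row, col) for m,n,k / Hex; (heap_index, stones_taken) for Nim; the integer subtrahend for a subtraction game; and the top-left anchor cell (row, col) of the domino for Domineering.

p1 X@[X.O/XXO/O..]: (0,1)[XXO/XXO/O..]-1 (2,1)[X.O/XXO/OX.]+1* (2,2)[X.O/XXO/O.X]-1
p2 O@[X.O/XXO/OX.] terminal -1; root [X.O/XXO/O..] d5

PV length from [X.O/XXO/O..]: 1 ply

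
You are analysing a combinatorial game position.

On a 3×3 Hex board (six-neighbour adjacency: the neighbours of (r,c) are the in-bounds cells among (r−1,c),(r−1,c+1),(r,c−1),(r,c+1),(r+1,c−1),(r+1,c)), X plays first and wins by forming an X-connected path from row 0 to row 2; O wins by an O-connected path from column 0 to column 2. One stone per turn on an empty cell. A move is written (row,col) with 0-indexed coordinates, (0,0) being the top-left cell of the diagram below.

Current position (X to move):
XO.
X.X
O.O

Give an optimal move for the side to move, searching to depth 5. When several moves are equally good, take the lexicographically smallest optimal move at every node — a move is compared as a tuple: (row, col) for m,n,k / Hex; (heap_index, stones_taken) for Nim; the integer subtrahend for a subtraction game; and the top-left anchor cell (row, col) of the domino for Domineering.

X's best at [XO./X.X/O.O]: (2,1)

p1 X@[XO./X.X/O.O]: (0,2)[XOX/X.X/O.O]-1 (1,1)[XO./XXX/O.O]-1 (2,1)[XO./X.X/OXO]+1*
p2 O@[XO./X.X/OXO]: (0,2)[XOO/X.X/OXO]-1* (1,1)[XO./XOX/OXO]-1
p3 X@[XOO/X.X/OXO]: (1,1)[XOO/XXX/OXO]+1*
p4 O@[XOO/XXX/OXO] terminal -1; root [XO./X.X/O.O] d5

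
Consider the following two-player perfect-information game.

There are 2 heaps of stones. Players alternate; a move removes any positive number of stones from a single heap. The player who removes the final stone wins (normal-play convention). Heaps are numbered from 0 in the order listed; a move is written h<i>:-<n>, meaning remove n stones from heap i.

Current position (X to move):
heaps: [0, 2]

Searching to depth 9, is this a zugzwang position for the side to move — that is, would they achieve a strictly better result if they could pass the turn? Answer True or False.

p1 X@[(0,2)]: h1:-1[(0,1)]-1 h1:-2[(0,0)]+1*
p2 O@[(0,0)] terminal -1; root [(0,2)] d9
if X skipped the turn, O would face:
~ p1 O@[(0,2)]: h1:-1[(0,1)]-1 h1:-2[(0,0)]+1*
~ p2 X@[(0,0)] terminal -1; root [(0,2)] d9
compare (X): move=+1 vs pass=-1

zugzwang((0,2), X) = False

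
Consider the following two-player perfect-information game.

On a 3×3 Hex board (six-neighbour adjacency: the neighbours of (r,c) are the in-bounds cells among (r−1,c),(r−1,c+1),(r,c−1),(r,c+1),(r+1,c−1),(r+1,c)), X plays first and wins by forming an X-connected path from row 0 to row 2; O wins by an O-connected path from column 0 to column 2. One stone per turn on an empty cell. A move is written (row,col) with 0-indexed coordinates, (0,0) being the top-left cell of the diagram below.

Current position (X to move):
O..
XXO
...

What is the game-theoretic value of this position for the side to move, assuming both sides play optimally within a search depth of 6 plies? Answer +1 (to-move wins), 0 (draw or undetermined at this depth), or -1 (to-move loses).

value(O../XXO/..., X) = +1

[O../XXO/...] X move#1: (0,1):+1/OX./XXO/...*, (0,2):+1/O.X/XXO/..., (2,0):+1/O../XXO/X.., (2,1):+1/O../XXO/.X., (2,2):+1/O../XXO/..X
[OX./XXO/...] O move#2: (0,2):-1/OXO/XXO/...*, (2,0):-1/OX./XXO/O.., (2,1):-1/OX./XXO/.O., (2,2):-1/OX./XXO/..O
[OXO/XXO/...] X move#3: (2,0):+1/OXO/XXO/X..*, (2,1):+1/OXO/XXO/.X., (2,2):+1/OXO/XXO/..X
[OXO/XXO/X..] end (terminal -1, O#4); searched O../XXO/... to 6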